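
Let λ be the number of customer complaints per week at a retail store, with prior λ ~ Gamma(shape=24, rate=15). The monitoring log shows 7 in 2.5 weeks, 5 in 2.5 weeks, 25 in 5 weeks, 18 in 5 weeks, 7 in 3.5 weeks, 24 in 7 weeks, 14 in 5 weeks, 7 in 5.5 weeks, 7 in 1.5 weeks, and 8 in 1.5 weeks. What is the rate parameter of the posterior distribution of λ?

Total count: 7 + 5 + 25 + 18 + 7 + 24 + 14 + 7 + 7 + 8 = 122.
Total exposure: 2.5 + 2.5 + 5 + 5 + 3.5 + 7 + 5 + 5.5 + 1.5 + 1.5 = 39 weeks.
By Gamma–Poisson conjugacy, the posterior is Gamma(α + Σx, β + Σt) = Gamma(24 + 122, 15 + 39) = Gamma(146, 54).

54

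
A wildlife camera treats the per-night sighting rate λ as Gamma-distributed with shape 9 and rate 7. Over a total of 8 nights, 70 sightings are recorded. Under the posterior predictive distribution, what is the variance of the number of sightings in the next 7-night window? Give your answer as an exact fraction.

Total count 70 over total exposure 8 nights.
Posterior: α' = 9 + 70 = 79, β' = 7 + 8 = 15.
The posterior predictive for a window of length T is Negative Binomial with variance T·α'·(β'+T)/β'² = 7·79·22/225 = 12166/225.

12166/225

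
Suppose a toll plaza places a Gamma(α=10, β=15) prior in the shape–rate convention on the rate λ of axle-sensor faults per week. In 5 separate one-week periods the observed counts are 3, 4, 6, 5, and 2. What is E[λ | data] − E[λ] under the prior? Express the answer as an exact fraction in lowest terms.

5/6

Total count: 3 + 4 + 6 + 5 + 2 = 20.
Total exposure: 5 weeks.
Gamma(α, β) with Poisson data over total exposure Σt gives posterior Gamma(α+Σx, β+Σt) = Gamma(30, 20).
Posterior mean = 30/20 = 3/2; prior mean = 10/15 = 2/3. Difference = 3/2 − 2/3 = 5/6.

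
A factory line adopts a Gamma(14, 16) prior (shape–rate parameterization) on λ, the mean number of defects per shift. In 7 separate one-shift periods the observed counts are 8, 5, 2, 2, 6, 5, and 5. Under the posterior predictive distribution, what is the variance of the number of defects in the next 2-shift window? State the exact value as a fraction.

2350/529

Total count: 8 + 5 + 2 + 2 + 6 + 5 + 5 = 33.
Total exposure: 7 shifts.
Conjugate update: add total count to the shape and total exposure to the rate, giving Gamma(47, 23).
The posterior predictive for a window of length T is Negative Binomial with variance T·α'·(β'+T)/β'² = 2·47·25/529 = 2350/529.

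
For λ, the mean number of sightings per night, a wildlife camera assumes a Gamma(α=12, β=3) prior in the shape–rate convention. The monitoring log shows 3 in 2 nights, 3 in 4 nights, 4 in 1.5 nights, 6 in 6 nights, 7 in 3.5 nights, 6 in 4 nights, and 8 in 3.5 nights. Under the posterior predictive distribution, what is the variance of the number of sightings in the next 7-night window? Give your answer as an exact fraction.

47334/3025

Total count: 3 + 3 + 4 + 6 + 7 + 6 + 8 = 37.
Total exposure: 2 + 4 + 1.5 + 6 + 3.5 + 4 + 3.5 = 24.5 nights.
Gamma(α, β) with Poisson data over total exposure Σt gives posterior Gamma(α+Σx, β+Σt) = Gamma(49, 55/2).
The posterior predictive for a window of length T is Negative Binomial with variance T·α'·(β'+T)/β'² = 7·49·(69/2)/(3025/4) = 47334/3025.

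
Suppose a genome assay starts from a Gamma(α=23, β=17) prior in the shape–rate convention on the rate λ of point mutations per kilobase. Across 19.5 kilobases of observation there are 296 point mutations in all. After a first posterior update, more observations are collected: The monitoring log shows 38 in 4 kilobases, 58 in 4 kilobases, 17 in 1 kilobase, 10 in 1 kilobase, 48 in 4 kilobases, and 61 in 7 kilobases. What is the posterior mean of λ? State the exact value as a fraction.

Total count 296 over total exposure 19.5 kilobases.
After the first batch: Gamma(23 + 296, 17 + 19.5) = Gamma(319, 73/2).
Total count: 38 + 58 + 17 + 10 + 48 + 61 = 232.
Total exposure: 4 + 4 + 1 + 1 + 4 + 7 = 21 kilobases.
After the second batch: Gamma(319 + 232, 73/2 + 21) = Gamma(551, 115/2).
Posterior mean = α'/β' = 551/(115/2) = 1102/115.

1102/115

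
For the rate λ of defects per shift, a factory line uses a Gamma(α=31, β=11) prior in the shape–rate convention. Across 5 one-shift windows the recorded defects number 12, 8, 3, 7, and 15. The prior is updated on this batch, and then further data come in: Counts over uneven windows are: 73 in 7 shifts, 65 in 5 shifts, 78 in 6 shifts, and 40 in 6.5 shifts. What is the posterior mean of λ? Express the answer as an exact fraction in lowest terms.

664/81

Total count: 12 + 8 + 3 + 7 + 15 = 45.
Total exposure: 5 shifts.
After the first batch: Gamma(31 + 45, 11 + 5) = Gamma(76, 16).
Total count: 73 + 65 + 78 + 40 = 256.
Total exposure: 7 + 5 + 6 + 6.5 = 24.5 shifts.
After the second batch: Gamma(76 + 256, 16 + 24.5) = Gamma(332, 81/2).
Posterior mean = α'/β' = 332/(81/2) = 664/81.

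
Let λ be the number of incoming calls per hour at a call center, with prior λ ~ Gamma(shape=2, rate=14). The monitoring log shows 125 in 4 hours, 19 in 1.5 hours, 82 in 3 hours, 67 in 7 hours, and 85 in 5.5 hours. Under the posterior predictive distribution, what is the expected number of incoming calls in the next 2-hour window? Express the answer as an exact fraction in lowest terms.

152/7

Total count: 125 + 19 + 82 + 67 + 85 = 378.
Total exposure: 4 + 1.5 + 3 + 7 + 5.5 = 21 hours.
By Gamma–Poisson conjugacy, the posterior is Gamma(α + Σx, β + Σt) = Gamma(2 + 378, 14 + 21) = Gamma(380, 35).
Predictive mean over a 2-hour window = T·E[λ|data] = 2·380/35 = 152/7.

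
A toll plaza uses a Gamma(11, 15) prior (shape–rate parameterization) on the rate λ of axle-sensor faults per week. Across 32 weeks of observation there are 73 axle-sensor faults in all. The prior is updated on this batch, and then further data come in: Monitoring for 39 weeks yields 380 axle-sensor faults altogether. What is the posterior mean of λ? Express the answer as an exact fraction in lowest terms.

Total count 73 over total exposure 32 weeks.
After the first batch: Gamma(11 + 73, 15 + 32) = Gamma(84, 47).
Total count 380 over total exposure 39 weeks.
After the second batch: Gamma(84 + 380, 47 + 39) = Gamma(464, 86).
Posterior mean = α'/β' = 464/86 = 232/43.

232/43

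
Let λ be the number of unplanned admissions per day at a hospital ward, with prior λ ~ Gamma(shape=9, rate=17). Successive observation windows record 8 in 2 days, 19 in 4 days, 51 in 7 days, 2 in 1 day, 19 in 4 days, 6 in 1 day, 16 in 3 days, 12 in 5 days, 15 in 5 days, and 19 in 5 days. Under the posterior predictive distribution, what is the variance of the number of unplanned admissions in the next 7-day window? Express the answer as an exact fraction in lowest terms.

18788/729

Total count: 8 + 19 + 51 + 2 + 19 + 6 + 16 + 12 + 15 + 19 = 167.
Total exposure: 2 + 4 + 7 + 1 + 4 + 1 + 3 + 5 + 5 + 5 = 37 days.
Posterior: α' = 9 + 167 = 176, β' = 17 + 37 = 54.
The posterior predictive for a window of length T is Negative Binomial with variance T·α'·(β'+T)/β'² = 7·176·61/2916 = 18788/729.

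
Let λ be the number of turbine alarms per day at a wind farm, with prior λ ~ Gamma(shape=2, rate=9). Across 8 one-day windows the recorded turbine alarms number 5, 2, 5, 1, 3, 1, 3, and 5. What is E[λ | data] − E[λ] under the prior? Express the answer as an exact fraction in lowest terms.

Total count: 5 + 2 + 5 + 1 + 3 + 1 + 3 + 5 = 25.
Total exposure: 8 days.
Conjugate update: add total count to the shape and total exposure to the rate, giving Gamma(27, 17).
Posterior mean = 27/17 = 27/17; prior mean = 2/9 = 2/9. Difference = 27/17 − 2/9 = 209/153.

209/153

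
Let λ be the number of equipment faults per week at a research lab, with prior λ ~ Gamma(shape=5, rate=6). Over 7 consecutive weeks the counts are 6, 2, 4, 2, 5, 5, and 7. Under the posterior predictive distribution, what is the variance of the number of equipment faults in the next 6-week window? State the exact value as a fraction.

Total count: 6 + 2 + 4 + 2 + 5 + 5 + 7 = 31.
Total exposure: 7 weeks.
By Gamma–Poisson conjugacy, the posterior is Gamma(α + Σx, β + Σt) = Gamma(5 + 31, 6 + 7) = Gamma(36, 13).
The posterior predictive for a window of length T is Negative Binomial with variance T·α'·(β'+T)/β'² = 6·36·19/169 = 4104/169.

4104/169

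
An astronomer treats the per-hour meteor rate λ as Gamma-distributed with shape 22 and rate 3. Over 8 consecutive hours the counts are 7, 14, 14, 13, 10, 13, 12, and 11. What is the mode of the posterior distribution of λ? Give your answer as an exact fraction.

115/11

Total count: 7 + 14 + 14 + 13 + 10 + 13 + 12 + 11 = 94.
Total exposure: 8 hours.
The Gamma prior is conjugate for the Poisson rate, so λ | data ~ Gamma(22+94, 3+8) = Gamma(116, 11).
Posterior mode = (α'−1)/β' = 115/11.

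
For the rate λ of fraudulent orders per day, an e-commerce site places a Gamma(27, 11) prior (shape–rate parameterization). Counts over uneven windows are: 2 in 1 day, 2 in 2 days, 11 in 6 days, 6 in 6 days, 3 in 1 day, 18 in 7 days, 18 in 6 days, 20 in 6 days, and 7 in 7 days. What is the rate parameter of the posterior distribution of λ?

53

Total count: 2 + 2 + 11 + 6 + 3 + 18 + 18 + 20 + 7 = 87.
Total exposure: 1 + 2 + 6 + 6 + 1 + 7 + 6 + 6 + 7 = 42 days.
Gamma(α, β) with Poisson data over total exposure Σt gives posterior Gamma(α+Σx, β+Σt) = Gamma(114, 53).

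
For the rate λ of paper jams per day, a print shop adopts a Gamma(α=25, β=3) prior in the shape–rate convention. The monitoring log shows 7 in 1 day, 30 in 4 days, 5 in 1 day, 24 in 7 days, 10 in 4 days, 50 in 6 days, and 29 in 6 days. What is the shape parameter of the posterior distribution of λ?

Total count: 7 + 30 + 5 + 24 + 10 + 50 + 29 = 155.
Total exposure: 1 + 4 + 1 + 7 + 4 + 6 + 6 = 29 days.
Posterior: α' = 25 + 155 = 180, β' = 3 + 29 = 32.

180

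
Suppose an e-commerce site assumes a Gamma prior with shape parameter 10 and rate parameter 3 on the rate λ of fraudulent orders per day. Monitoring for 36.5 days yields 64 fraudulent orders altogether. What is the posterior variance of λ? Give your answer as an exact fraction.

296/6241

Total count 64 over total exposure 36.5 days.
The Gamma prior is conjugate for the Poisson rate, so λ | data ~ Gamma(10+64, 3+36.5) = Gamma(74, 79/2).
Posterior variance = α'/β'² = 74/(6241/4) = 296/6241.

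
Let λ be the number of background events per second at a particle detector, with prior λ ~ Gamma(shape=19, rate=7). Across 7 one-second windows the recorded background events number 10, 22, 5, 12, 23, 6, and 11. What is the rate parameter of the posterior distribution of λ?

Total count: 10 + 22 + 5 + 12 + 23 + 6 + 11 = 89.
Total exposure: 7 seconds.
Posterior: α' = 19 + 89 = 108, β' = 7 + 7 = 14.

14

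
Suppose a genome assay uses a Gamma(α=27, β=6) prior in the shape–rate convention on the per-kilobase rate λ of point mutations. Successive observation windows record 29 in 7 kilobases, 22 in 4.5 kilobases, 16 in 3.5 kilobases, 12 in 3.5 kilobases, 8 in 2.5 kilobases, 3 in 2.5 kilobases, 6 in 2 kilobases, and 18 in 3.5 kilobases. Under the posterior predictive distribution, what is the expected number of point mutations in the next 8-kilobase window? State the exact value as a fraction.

Total count: 29 + 22 + 16 + 12 + 8 + 3 + 6 + 18 = 114.
Total exposure: 7 + 4.5 + 3.5 + 3.5 + 2.5 + 2.5 + 2 + 3.5 = 29 kilobases.
By Gamma–Poisson conjugacy, the posterior is Gamma(α + Σx, β + Σt) = Gamma(27 + 114, 6 + 29) = Gamma(141, 35).
Predictive mean over an 8-kilobase window = T·E[λ|data] = 8·141/35 = 1128/35.

1128/35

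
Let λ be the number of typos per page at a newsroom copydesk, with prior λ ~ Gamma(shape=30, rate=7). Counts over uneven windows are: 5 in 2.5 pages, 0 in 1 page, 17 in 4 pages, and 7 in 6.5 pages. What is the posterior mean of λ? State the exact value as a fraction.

59/21

Total count: 5 + 0 + 17 + 7 = 29.
Total exposure: 2.5 + 1 + 4 + 6.5 = 14 pages.
Gamma(α, β) with Poisson data over total exposure Σt gives posterior Gamma(α+Σx, β+Σt) = Gamma(59, 21).
Posterior mean = α'/β' = 59/21.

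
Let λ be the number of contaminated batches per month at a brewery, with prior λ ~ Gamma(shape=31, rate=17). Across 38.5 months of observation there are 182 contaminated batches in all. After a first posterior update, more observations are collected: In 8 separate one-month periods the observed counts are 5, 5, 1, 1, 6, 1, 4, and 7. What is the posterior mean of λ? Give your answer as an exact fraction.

Total count 182 over total exposure 38.5 months.
After the first batch: Gamma(31 + 182, 17 + 38.5) = Gamma(213, 111/2).
Total count: 5 + 5 + 1 + 1 + 6 + 1 + 4 + 7 = 30.
Total exposure: 8 months.
After the second batch: Gamma(213 + 30, 111/2 + 8) = Gamma(243, 127/2).
Posterior mean = α'/β' = 243/(127/2) = 486/127.

486/127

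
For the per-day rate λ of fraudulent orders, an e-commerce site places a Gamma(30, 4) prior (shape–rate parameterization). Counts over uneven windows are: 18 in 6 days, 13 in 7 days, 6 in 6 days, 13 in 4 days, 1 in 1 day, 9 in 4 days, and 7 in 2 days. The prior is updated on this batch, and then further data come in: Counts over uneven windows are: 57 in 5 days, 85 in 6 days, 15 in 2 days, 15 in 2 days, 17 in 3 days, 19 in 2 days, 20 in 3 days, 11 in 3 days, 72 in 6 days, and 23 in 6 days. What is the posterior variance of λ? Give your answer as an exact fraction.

Total count: 18 + 13 + 6 + 13 + 1 + 9 + 7 = 67.
Total exposure: 6 + 7 + 6 + 4 + 1 + 4 + 2 = 30 days.
After the first batch: Gamma(30 + 67, 4 + 30) = Gamma(97, 34).
Total count: 57 + 85 + 15 + 15 + 17 + 19 + 20 + 11 + 72 + 23 = 334.
Total exposure: 5 + 6 + 2 + 2 + 3 + 2 + 3 + 3 + 6 + 6 = 38 days.
After the second batch: Gamma(97 + 334, 34 + 38) = Gamma(431, 72).
Posterior variance = α'/β'² = 431/5184.

431/5184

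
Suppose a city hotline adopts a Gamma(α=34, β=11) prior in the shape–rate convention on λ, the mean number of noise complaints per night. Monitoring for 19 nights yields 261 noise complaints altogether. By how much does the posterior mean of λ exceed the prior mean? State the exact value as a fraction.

Total count 261 over total exposure 19 nights.
The Gamma prior is conjugate for the Poisson rate, so λ | data ~ Gamma(34+261, 11+19) = Gamma(295, 30).
Posterior mean = 295/30 = 59/6; prior mean = 34/11 = 34/11. Difference = 59/6 − 34/11 = 445/66.

445/66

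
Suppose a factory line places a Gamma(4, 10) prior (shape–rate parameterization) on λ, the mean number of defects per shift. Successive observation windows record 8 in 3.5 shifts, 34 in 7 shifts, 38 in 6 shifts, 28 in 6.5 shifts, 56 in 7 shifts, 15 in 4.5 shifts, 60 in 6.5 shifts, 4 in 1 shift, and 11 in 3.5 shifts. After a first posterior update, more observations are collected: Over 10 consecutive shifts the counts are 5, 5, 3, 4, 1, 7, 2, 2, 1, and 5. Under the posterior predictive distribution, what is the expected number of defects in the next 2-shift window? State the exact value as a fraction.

1172/131

Total count: 8 + 34 + 38 + 28 + 56 + 15 + 60 + 4 + 11 = 254.
Total exposure: 3.5 + 7 + 6 + 6.5 + 7 + 4.5 + 6.5 + 1 + 3.5 = 45.5 shifts.
After the first batch: Gamma(4 + 254, 10 + 45.5) = Gamma(258, 111/2).
Total count: 5 + 5 + 3 + 4 + 1 + 7 + 2 + 2 + 1 + 5 = 35.
Total exposure: 10 shifts.
After the second batch: Gamma(258 + 35, 111/2 + 10) = Gamma(293, 131/2).
Predictive mean over a 2-shift window = T·E[λ|data] = 2·293/(131/2) = 1172/131.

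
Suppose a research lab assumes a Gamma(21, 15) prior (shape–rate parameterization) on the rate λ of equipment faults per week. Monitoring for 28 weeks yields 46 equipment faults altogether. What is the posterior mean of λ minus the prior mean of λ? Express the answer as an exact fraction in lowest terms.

Total count 46 over total exposure 28 weeks.
The Gamma prior is conjugate for the Poisson rate, so λ | data ~ Gamma(21+46, 15+28) = Gamma(67, 43).
Posterior mean = 67/43 = 67/43; prior mean = 21/15 = 7/5. Difference = 67/43 − 7/5 = 34/215.

34/215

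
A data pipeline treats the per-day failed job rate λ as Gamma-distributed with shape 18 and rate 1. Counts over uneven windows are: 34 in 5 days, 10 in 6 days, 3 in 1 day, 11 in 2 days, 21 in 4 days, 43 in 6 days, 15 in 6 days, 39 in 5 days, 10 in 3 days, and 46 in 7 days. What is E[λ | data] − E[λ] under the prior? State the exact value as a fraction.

-289/23

Total count: 34 + 10 + 3 + 11 + 21 + 43 + 15 + 39 + 10 + 46 = 232.
Total exposure: 5 + 6 + 1 + 2 + 4 + 6 + 6 + 5 + 3 + 7 = 45 days.
By Gamma–Poisson conjugacy, the posterior is Gamma(α + Σx, β + Σt) = Gamma(18 + 232, 1 + 45) = Gamma(250, 46).
Posterior mean = 250/46 = 125/23; prior mean = 18/1 = 18. Difference = 125/23 − 18 = -289/23.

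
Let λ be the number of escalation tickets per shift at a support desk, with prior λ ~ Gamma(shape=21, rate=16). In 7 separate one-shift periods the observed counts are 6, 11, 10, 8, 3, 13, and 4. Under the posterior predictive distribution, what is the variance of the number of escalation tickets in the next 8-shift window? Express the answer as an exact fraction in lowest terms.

Total count: 6 + 11 + 10 + 8 + 3 + 13 + 4 = 55.
Total exposure: 7 shifts.
Conjugate update: add total count to the shape and total exposure to the rate, giving Gamma(76, 23).
The posterior predictive for a window of length T is Negative Binomial with variance T·α'·(β'+T)/β'² = 8·76·31/529 = 18848/529.

18848/529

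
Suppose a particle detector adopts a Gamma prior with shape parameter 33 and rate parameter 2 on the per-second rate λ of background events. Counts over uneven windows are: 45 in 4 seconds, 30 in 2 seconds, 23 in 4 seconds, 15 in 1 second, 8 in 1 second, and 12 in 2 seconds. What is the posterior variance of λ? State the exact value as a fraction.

83/128

Total count: 45 + 30 + 23 + 15 + 8 + 12 = 133.
Total exposure: 4 + 2 + 4 + 1 + 1 + 2 = 14 seconds.
Gamma(α, β) with Poisson data over total exposure Σt gives posterior Gamma(α+Σx, β+Σt) = Gamma(166, 16).
Posterior variance = α'/β'² = 166/256 = 83/128.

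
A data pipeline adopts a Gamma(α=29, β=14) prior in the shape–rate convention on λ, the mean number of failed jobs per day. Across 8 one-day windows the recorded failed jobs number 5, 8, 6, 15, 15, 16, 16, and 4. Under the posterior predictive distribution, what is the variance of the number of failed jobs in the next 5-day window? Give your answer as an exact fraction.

Total count: 5 + 8 + 6 + 15 + 15 + 16 + 16 + 4 = 85.
Total exposure: 8 days.
Gamma(α, β) with Poisson data over total exposure Σt gives posterior Gamma(α+Σx, β+Σt) = Gamma(114, 22).
The posterior predictive for a window of length T is Negative Binomial with variance T·α'·(β'+T)/β'² = 5·114·27/484 = 7695/242.

7695/242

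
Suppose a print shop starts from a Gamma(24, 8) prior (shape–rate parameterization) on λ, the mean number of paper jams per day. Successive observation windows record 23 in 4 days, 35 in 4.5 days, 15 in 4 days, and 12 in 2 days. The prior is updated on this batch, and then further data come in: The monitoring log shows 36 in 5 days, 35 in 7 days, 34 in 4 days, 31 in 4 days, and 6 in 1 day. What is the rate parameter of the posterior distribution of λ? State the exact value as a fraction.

Total count: 23 + 35 + 15 + 12 = 85.
Total exposure: 4 + 4.5 + 4 + 2 = 14.5 days.
After the first batch: Gamma(24 + 85, 8 + 14.5) = Gamma(109, 45/2).
Total count: 36 + 35 + 34 + 31 + 6 = 142.
Total exposure: 5 + 7 + 4 + 4 + 1 = 21 days.
After the second batch: Gamma(109 + 142, 45/2 + 21) = Gamma(251, 87/2).

87/2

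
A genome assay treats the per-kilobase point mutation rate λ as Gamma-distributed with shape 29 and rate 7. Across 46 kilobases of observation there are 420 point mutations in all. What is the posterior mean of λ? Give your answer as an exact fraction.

449/53

Total count 420 over total exposure 46 kilobases.
By Gamma–Poisson conjugacy, the posterior is Gamma(α + Σx, β + Σt) = Gamma(29 + 420, 7 + 46) = Gamma(449, 53).
Posterior mean = α'/β' = 449/53.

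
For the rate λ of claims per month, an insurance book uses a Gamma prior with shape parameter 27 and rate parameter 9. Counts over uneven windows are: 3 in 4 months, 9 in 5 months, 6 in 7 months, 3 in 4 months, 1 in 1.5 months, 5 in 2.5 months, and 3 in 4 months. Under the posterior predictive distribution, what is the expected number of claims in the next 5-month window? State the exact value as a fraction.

Total count: 3 + 9 + 6 + 3 + 1 + 5 + 3 = 30.
Total exposure: 4 + 5 + 7 + 4 + 1.5 + 2.5 + 4 = 28 months.
The Gamma prior is conjugate for the Poisson rate, so λ | data ~ Gamma(27+30, 9+28) = Gamma(57, 37).
Predictive mean over a 5-month window = T·E[λ|data] = 5·57/37 = 285/37.

285/37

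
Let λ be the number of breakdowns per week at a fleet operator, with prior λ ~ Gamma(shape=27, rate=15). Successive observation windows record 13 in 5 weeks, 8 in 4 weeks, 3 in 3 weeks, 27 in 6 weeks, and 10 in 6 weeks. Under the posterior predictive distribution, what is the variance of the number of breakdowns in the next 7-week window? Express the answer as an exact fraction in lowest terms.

28336/1521

Total count: 13 + 8 + 3 + 27 + 10 = 61.
Total exposure: 5 + 4 + 3 + 6 + 6 = 24 weeks.
The Gamma prior is conjugate for the Poisson rate, so λ | data ~ Gamma(27+61, 15+24) = Gamma(88, 39).
The posterior predictive for a window of length T is Negative Binomial with variance T·α'·(β'+T)/β'² = 7·88·46/1521 = 28336/1521.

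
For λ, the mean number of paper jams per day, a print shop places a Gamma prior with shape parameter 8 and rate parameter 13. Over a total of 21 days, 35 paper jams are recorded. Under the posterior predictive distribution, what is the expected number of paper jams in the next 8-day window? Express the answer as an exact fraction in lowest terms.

172/17

Total count 35 over total exposure 21 days.
Conjugate update: add total count to the shape and total exposure to the rate, giving Gamma(43, 34).
Predictive mean over an 8-day window = T·E[λ|data] = 8·43/34 = 172/17.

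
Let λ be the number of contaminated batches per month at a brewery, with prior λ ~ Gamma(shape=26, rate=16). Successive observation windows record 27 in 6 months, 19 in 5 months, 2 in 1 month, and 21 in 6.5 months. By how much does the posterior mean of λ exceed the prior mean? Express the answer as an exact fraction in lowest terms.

Total count: 27 + 19 + 2 + 21 = 69.
Total exposure: 6 + 5 + 1 + 6.5 = 18.5 months.
Gamma(α, β) with Poisson data over total exposure Σt gives posterior Gamma(α+Σx, β+Σt) = Gamma(95, 69/2).
Posterior mean = 95/(69/2) = 190/69; prior mean = 26/16 = 13/8. Difference = 190/69 − 13/8 = 623/552.

623/552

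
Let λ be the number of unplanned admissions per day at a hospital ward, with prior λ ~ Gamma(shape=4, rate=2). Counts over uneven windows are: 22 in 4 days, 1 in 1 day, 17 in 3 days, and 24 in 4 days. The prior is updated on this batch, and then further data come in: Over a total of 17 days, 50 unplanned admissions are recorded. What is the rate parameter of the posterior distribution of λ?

31

Total count: 22 + 1 + 17 + 24 = 64.
Total exposure: 4 + 1 + 3 + 4 = 12 days.
After the first batch: Gamma(4 + 64, 2 + 12) = Gamma(68, 14).
Total count 50 over total exposure 17 days.
After the second batch: Gamma(68 + 50, 14 + 17) = Gamma(118, 31).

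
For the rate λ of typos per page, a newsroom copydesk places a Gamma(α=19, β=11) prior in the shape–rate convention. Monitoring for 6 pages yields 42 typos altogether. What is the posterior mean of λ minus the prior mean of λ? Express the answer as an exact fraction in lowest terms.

348/187

Total count 42 over total exposure 6 pages.
Posterior: α' = 19 + 42 = 61, β' = 11 + 6 = 17.
Posterior mean = 61/17 = 61/17; prior mean = 19/11 = 19/11. Difference = 61/17 − 19/11 = 348/187.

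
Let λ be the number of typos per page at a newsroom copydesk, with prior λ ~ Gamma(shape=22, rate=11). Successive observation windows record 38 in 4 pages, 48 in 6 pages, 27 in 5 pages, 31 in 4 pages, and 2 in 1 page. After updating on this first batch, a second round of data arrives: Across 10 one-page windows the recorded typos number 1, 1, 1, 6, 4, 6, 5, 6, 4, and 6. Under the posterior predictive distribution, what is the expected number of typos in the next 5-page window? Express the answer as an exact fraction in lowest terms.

1040/41

Total count: 38 + 48 + 27 + 31 + 2 = 146.
Total exposure: 4 + 6 + 5 + 4 + 1 = 20 pages.
After the first batch: Gamma(22 + 146, 11 + 20) = Gamma(168, 31).
Total count: 1 + 1 + 1 + 6 + 4 + 6 + 5 + 6 + 4 + 6 = 40.
Total exposure: 10 pages.
After the second batch: Gamma(168 + 40, 31 + 10) = Gamma(208, 41).
Predictive mean over a 5-page window = T·E[λ|data] = 5·208/41 = 1040/41.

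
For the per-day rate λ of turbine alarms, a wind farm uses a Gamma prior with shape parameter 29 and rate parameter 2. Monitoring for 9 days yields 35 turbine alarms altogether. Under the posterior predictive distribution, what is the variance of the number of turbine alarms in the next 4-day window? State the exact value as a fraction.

3840/121

Total count 35 over total exposure 9 days.
Conjugate update: add total count to the shape and total exposure to the rate, giving Gamma(64, 11).
The posterior predictive for a window of length T is Negative Binomial with variance T·α'·(β'+T)/β'² = 4·64·15/121 = 3840/121.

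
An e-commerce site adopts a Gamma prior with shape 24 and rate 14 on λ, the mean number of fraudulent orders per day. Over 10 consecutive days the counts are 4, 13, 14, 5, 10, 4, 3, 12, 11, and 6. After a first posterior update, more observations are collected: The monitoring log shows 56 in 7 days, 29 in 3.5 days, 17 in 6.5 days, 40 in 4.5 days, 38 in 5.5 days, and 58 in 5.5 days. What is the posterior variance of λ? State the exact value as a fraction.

1376/12769

Total count: 4 + 13 + 14 + 5 + 10 + 4 + 3 + 12 + 11 + 6 = 82.
Total exposure: 10 days.
After the first batch: Gamma(24 + 82, 14 + 10) = Gamma(106, 24).
Total count: 56 + 29 + 17 + 40 + 38 + 58 = 238.
Total exposure: 7 + 3.5 + 6.5 + 4.5 + 5.5 + 5.5 = 32.5 days.
After the second batch: Gamma(106 + 238, 24 + 32.5) = Gamma(344, 113/2).
Posterior variance = α'/β'² = 344/(12769/4) = 1376/12769.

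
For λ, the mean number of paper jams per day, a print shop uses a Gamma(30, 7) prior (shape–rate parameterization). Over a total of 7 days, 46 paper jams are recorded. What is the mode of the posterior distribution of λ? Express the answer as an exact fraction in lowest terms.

Total count 46 over total exposure 7 days.
Gamma(α, β) with Poisson data over total exposure Σt gives posterior Gamma(α+Σx, β+Σt) = Gamma(76, 14).
Posterior mode = (α'−1)/β' = 75/14.

75/14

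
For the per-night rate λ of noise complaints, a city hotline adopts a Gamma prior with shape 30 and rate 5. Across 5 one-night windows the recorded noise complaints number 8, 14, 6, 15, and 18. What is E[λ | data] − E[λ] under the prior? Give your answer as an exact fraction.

31/10

Total count: 8 + 14 + 6 + 15 + 18 = 61.
Total exposure: 5 nights.
Conjugate update: add total count to the shape and total exposure to the rate, giving Gamma(91, 10).
Posterior mean = 91/10 = 91/10; prior mean = 30/5 = 6. Difference = 91/10 − 6 = 31/10.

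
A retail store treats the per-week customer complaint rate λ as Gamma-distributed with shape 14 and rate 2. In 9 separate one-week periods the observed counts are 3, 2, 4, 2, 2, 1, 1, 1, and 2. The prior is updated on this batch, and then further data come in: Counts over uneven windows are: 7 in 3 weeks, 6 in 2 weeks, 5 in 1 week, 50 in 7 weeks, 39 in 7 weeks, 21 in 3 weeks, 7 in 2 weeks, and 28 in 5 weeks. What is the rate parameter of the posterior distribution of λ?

41

Total count: 3 + 2 + 4 + 2 + 2 + 1 + 1 + 1 + 2 = 18.
Total exposure: 9 weeks.
After the first batch: Gamma(14 + 18, 2 + 9) = Gamma(32, 11).
Total count: 7 + 6 + 5 + 50 + 39 + 21 + 7 + 28 = 163.
Total exposure: 3 + 2 + 1 + 7 + 7 + 3 + 2 + 5 = 30 weeks.
After the second batch: Gamma(32 + 163, 11 + 30) = Gamma(195, 41).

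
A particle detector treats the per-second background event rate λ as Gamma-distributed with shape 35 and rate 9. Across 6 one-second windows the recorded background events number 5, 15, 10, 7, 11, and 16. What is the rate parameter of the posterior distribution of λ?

Total count: 5 + 15 + 10 + 7 + 11 + 16 = 64.
Total exposure: 6 seconds.
Conjugate update: add total count to the shape and total exposure to the rate, giving Gamma(99, 15).

15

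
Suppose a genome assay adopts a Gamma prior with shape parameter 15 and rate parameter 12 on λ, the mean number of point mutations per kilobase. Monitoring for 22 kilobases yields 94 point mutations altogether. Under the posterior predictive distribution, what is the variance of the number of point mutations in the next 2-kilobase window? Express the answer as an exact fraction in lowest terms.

Total count 94 over total exposure 22 kilobases.
Gamma(α, β) with Poisson data over total exposure Σt gives posterior Gamma(α+Σx, β+Σt) = Gamma(109, 34).
The posterior predictive for a window of length T is Negative Binomial with variance T·α'·(β'+T)/β'² = 2·109·36/1156 = 1962/289.

1962/289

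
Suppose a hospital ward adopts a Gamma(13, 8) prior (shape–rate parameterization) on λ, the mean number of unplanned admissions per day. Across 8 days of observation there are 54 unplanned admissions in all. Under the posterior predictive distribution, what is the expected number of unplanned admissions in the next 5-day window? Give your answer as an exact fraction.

335/16

Total count 54 over total exposure 8 days.
Posterior: α' = 13 + 54 = 67, β' = 8 + 8 = 16.
Predictive mean over a 5-day window = T·E[λ|data] = 5·67/16 = 335/16.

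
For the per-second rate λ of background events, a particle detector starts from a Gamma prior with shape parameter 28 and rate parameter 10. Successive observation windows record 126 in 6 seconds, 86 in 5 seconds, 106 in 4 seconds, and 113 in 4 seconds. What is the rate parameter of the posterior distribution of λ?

29

Total count: 126 + 86 + 106 + 113 = 431.
Total exposure: 6 + 5 + 4 + 4 = 19 seconds.
Posterior: α' = 28 + 431 = 459, β' = 10 + 19 = 29.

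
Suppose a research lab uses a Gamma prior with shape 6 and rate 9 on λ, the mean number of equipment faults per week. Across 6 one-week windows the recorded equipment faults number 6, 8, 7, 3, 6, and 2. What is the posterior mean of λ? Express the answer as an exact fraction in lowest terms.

Total count: 6 + 8 + 7 + 3 + 6 + 2 = 32.
Total exposure: 6 weeks.
By Gamma–Poisson conjugacy, the posterior is Gamma(α + Σx, β + Σt) = Gamma(6 + 32, 9 + 6) = Gamma(38, 15).
Posterior mean = α'/β' = 38/15.

38/15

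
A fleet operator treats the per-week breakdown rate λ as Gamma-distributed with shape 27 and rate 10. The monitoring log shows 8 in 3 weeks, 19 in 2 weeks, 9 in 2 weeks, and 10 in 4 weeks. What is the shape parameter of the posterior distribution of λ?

73

Total count: 8 + 19 + 9 + 10 = 46.
Total exposure: 3 + 2 + 2 + 4 = 11 weeks.
Gamma(α, β) with Poisson data over total exposure Σt gives posterior Gamma(α+Σx, β+Σt) = Gamma(73, 21).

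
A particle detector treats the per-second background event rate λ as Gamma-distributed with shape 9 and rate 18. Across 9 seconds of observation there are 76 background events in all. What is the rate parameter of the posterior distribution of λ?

Total count 76 over total exposure 9 seconds.
Gamma(α, β) with Poisson data over total exposure Σt gives posterior Gamma(α+Σx, β+Σt) = Gamma(85, 27).

27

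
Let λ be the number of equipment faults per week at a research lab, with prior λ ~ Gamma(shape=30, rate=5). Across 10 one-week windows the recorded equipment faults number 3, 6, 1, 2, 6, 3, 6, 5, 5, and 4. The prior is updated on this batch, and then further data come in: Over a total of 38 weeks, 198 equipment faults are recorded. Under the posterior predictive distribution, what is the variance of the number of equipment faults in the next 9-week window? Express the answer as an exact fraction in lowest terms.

Total count: 3 + 6 + 1 + 2 + 6 + 3 + 6 + 5 + 5 + 4 = 41.
Total exposure: 10 weeks.
After the first batch: Gamma(30 + 41, 5 + 10) = Gamma(71, 15).
Total count 198 over total exposure 38 weeks.
After the second batch: Gamma(71 + 198, 15 + 38) = Gamma(269, 53).
The posterior predictive for a window of length T is Negative Binomial with variance T·α'·(β'+T)/β'² = 9·269·62/2809 = 150102/2809.

150102/2809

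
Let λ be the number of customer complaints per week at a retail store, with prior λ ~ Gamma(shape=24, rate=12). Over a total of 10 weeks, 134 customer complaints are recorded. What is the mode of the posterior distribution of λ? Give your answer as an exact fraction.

Total count 134 over total exposure 10 weeks.
By Gamma–Poisson conjugacy, the posterior is Gamma(α + Σx, β + Σt) = Gamma(24 + 134, 12 + 10) = Gamma(158, 22).
Posterior mode = (α'−1)/β' = 157/22.

157/22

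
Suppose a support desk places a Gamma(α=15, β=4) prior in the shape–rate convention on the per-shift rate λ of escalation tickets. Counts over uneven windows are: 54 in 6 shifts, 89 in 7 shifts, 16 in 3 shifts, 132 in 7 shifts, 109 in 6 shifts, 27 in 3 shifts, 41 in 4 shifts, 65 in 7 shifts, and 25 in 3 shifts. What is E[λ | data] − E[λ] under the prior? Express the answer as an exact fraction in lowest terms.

Total count: 54 + 89 + 16 + 132 + 109 + 27 + 41 + 65 + 25 = 558.
Total exposure: 6 + 7 + 3 + 7 + 6 + 3 + 4 + 7 + 3 = 46 shifts.
Posterior: α' = 15 + 558 = 573, β' = 4 + 46 = 50.
Posterior mean = 573/50 = 573/50; prior mean = 15/4 = 15/4. Difference = 573/50 − 15/4 = 771/100.

771/100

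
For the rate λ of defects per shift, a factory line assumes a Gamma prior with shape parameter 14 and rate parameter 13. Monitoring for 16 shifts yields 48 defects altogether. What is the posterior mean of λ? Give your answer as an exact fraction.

62/29

Total count 48 over total exposure 16 shifts.
Gamma(α, β) with Poisson data over total exposure Σt gives posterior Gamma(α+Σx, β+Σt) = Gamma(62, 29).
Posterior mean = α'/β' = 62/29.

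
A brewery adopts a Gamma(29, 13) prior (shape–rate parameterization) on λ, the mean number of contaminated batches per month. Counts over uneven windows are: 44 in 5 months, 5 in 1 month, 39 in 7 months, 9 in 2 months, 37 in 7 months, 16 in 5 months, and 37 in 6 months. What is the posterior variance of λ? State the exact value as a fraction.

54/529

Total count: 44 + 5 + 39 + 9 + 37 + 16 + 37 = 187.
Total exposure: 5 + 1 + 7 + 2 + 7 + 5 + 6 = 33 months.
Conjugate update: add total count to the shape and total exposure to the rate, giving Gamma(216, 46).
Posterior variance = α'/β'² = 216/2116 = 54/529.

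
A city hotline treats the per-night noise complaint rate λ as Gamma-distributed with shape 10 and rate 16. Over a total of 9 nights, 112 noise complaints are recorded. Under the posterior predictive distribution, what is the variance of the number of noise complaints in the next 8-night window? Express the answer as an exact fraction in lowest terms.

32208/625

Total count 112 over total exposure 9 nights.
Gamma(α, β) with Poisson data over total exposure Σt gives posterior Gamma(α+Σx, β+Σt) = Gamma(122, 25).
The posterior predictive for a window of length T is Negative Binomial with variance T·α'·(β'+T)/β'² = 8·122·33/625 = 32208/625.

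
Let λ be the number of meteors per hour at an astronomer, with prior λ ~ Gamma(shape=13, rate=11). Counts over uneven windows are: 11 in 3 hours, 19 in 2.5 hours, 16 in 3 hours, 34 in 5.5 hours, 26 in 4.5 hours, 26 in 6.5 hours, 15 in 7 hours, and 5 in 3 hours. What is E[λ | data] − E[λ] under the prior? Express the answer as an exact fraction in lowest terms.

1217/506

Total count: 11 + 19 + 16 + 34 + 26 + 26 + 15 + 5 = 152.
Total exposure: 3 + 2.5 + 3 + 5.5 + 4.5 + 6.5 + 7 + 3 = 35 hours.
The Gamma prior is conjugate for the Poisson rate, so λ | data ~ Gamma(13+152, 11+35) = Gamma(165, 46).
Posterior mean = 165/46 = 165/46; prior mean = 13/11 = 13/11. Difference = 165/46 − 13/11 = 1217/506.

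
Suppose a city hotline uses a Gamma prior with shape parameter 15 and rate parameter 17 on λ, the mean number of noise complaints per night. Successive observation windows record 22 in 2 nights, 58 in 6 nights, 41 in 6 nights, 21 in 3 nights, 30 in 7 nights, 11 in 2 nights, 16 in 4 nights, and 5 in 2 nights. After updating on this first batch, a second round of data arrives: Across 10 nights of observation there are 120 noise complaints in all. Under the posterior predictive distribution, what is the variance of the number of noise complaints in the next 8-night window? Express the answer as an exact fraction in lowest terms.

Total count: 22 + 58 + 41 + 21 + 30 + 11 + 16 + 5 = 204.
Total exposure: 2 + 6 + 6 + 3 + 7 + 2 + 4 + 2 = 32 nights.
After the first batch: Gamma(15 + 204, 17 + 32) = Gamma(219, 49).
Total count 120 over total exposure 10 nights.
After the second batch: Gamma(219 + 120, 49 + 10) = Gamma(339, 59).
The posterior predictive for a window of length T is Negative Binomial with variance T·α'·(β'+T)/β'² = 8·339·67/3481 = 181704/3481.

181704/3481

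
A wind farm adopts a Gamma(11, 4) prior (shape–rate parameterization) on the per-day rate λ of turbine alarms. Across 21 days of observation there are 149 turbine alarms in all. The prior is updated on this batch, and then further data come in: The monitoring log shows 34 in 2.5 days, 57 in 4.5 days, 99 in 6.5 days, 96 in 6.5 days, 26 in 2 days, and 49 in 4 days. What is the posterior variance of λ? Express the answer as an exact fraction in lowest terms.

521/2601

Total count 149 over total exposure 21 days.
After the first batch: Gamma(11 + 149, 4 + 21) = Gamma(160, 25).
Total count: 34 + 57 + 99 + 96 + 26 + 49 = 361.
Total exposure: 2.5 + 4.5 + 6.5 + 6.5 + 2 + 4 = 26 days.
After the second batch: Gamma(160 + 361, 25 + 26) = Gamma(521, 51).
Posterior variance = α'/β'² = 521/2601.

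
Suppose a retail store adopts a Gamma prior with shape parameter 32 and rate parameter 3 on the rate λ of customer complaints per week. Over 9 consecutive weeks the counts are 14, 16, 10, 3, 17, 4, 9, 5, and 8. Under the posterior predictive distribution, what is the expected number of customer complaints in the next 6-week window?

59

Total count: 14 + 16 + 10 + 3 + 17 + 4 + 9 + 5 + 8 = 86.
Total exposure: 9 weeks.
Gamma(α, β) with Poisson data over total exposure Σt gives posterior Gamma(α+Σx, β+Σt) = Gamma(118, 12).
Predictive mean over a 6-week window = T·E[λ|data] = 6·118/12 = 59.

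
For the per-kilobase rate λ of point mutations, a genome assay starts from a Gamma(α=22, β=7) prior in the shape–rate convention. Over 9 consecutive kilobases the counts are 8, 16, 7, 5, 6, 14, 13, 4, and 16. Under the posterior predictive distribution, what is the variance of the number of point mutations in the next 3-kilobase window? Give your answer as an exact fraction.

Total count: 8 + 16 + 7 + 5 + 6 + 14 + 13 + 4 + 16 = 89.
Total exposure: 9 kilobases.
Conjugate update: add total count to the shape and total exposure to the rate, giving Gamma(111, 16).
The posterior predictive for a window of length T is Negative Binomial with variance T·α'·(β'+T)/β'² = 3·111·19/256 = 6327/256.

6327/256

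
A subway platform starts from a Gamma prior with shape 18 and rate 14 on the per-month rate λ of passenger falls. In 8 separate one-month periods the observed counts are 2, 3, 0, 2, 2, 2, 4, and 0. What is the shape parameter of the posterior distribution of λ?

Total count: 2 + 3 + 0 + 2 + 2 + 2 + 4 + 0 = 15.
Total exposure: 8 months.
Gamma(α, β) with Poisson data over total exposure Σt gives posterior Gamma(α+Σx, β+Σt) = Gamma(33, 22).

33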